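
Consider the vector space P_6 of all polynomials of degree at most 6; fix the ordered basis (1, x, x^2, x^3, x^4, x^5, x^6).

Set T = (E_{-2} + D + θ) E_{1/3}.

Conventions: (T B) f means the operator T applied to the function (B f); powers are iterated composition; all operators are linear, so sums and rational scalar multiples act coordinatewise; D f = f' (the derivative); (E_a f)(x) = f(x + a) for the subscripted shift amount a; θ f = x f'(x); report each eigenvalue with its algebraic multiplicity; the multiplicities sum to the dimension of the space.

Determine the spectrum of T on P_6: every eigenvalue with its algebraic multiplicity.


image of 1: 1
image of x: 2x - 2/3
image of x^2: 3x^2 - (2/3)x + 31/9
image of x^3: 4x^3 + (32/3)x - 116/27
image of x^4: 5x^4 + (4/3)x^3 + 22x^2 - (460/27)x + 637/81
image of x^5: 6x^5 + (10/3)x^4 + (340/9)x^3 - (380/9)x^2 + (3190/81)x - 3110/243
image of x^6: 7x^6 + 6x^5 + (175/3)x^4 - (2260/27)x^3 + (355/3)x^2 - (6218/81)x + 15643/729
the matrix is upper triangular; its diagonal is (1, 2, 3, 4, 5, 6, 7)
for a triangular matrix the eigenvalues are the diagonal entries, with algebraic multiplicity their repetition count

λ = 1 (multiplicity 1), λ = 2 (multiplicity 1), λ = 3 (multiplicity 1), λ = 4 (multiplicity 1), λ = 5 (multiplicity 1), λ = 6 (multiplicity 1), λ = 7 (multiplicity 1)


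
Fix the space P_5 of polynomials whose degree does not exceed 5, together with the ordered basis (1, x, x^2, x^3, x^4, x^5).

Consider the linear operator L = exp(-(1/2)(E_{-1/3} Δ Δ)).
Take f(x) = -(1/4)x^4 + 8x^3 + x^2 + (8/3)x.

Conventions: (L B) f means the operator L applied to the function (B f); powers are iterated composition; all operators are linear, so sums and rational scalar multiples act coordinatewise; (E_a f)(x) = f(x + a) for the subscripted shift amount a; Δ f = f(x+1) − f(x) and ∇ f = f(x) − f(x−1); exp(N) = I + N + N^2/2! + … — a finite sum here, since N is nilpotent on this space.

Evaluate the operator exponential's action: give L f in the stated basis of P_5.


the image equals g(x) = -(1/4)x^4 + 8x^3 + (5/2)x^2 - (58/3)x - 101/6

order-1 term: (3/2)x^2 - 22x - 193/12
order-2 term: -3/4
the series for exp(-(1/2)(E_{-1/3} Δ Δ)) f terminates at order 2
exp(-(1/2)(E_{-1/3} Δ Δ)) f = -(1/4)x^4 + 8x^3 + (5/2)x^2 - (58/3)x - 101/6


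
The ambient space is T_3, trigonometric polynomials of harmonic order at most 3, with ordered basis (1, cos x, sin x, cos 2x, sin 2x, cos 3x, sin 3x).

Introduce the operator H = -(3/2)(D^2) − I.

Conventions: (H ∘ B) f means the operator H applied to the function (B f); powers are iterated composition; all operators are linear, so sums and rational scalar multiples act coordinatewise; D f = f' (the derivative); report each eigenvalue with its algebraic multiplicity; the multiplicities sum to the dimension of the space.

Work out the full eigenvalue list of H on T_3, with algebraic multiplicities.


image of 1: -1
image of cos x: (1/2)cos x
image of sin x: (1/2)sin x
image of cos 2x: 5cos 2x
image of sin 2x: 5sin 2x
image of cos 3x: (25/2)cos 3x
image of sin 3x: (25/2)sin 3x
the matrix is diagonal; its diagonal is (-1, 1/2, 1/2, 5, 5, 25/2, 25/2)
for a triangular matrix the eigenvalues are the diagonal entries, with algebraic multiplicity their repetition count

λ = -1 (multiplicity 1), λ = 1/2 (multiplicity 2), λ = 5 (multiplicity 2), λ = 25/2 (multiplicity 2)


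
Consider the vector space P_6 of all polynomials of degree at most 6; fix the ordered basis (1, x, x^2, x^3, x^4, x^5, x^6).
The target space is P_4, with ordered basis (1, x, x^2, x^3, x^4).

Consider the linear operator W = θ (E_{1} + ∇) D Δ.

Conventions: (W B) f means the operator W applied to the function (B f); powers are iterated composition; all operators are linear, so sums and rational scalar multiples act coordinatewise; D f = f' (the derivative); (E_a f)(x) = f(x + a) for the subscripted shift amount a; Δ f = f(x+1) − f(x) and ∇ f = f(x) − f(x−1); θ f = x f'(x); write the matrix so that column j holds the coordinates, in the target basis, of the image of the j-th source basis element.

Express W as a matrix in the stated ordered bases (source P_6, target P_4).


the matrix is [[0, 0, 0, 0, 0, 0, 0]; [0, 0, 0, 6, 60, 140, 510]; [0, 0, 0, 0, 24, 300, 840]; [0, 0, 0, 0, 0, 60, 900]; [0, 0, 0, 0, 0, 0, 120]] (rows listed top to bottom)

image of 1: 0
image of x: 0
image of x^2: 0
image of x^3: 6x
image of x^4: 24x^2 + 60x
image of x^5: 60x^3 + 300x^2 + 140x
image of x^6: 120x^4 + 900x^3 + 840x^2 + 510x
each image's coordinates form column j of the matrix


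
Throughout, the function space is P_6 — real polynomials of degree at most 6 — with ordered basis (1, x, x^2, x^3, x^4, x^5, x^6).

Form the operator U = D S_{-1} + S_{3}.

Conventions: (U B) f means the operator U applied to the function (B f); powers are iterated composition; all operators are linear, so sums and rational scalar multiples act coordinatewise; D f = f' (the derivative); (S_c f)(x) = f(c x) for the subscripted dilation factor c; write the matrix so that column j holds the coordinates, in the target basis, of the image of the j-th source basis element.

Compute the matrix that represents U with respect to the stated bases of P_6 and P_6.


image of 1: 1
image of x: 3x - 1
image of x^2: 9x^2 + 2x
image of x^3: 27x^3 - 3x^2
image of x^4: 81x^4 + 4x^3
image of x^5: 243x^5 - 5x^4
image of x^6: 729x^6 + 6x^5
each image's coordinates form column j of the matrix

the matrix is [[1, -1, 0, 0, 0, 0, 0]; [0, 3, 2, 0, 0, 0, 0]; [0, 0, 9, -3, 0, 0, 0]; [0, 0, 0, 27, 4, 0, 0]; [0, 0, 0, 0, 81, -5, 0]; [0, 0, 0, 0, 0, 243, 6]; [0, 0, 0, 0, 0, 0, 729]] (rows listed top to bottom)


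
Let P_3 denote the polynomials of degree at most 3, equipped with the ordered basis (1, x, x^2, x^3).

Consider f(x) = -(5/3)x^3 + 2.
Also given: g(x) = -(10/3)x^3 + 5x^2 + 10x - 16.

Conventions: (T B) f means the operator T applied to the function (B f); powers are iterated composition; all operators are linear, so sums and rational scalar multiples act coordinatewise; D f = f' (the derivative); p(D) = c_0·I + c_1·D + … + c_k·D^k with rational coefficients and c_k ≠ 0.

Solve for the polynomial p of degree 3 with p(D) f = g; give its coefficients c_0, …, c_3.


c_0 = 2, c_1 = -1, c_2 = -1, c_3 = 2

D^0 f = -(5/3)x^3 + 2
D^1 f = -5x^2
D^2 f = -10x
D^3 f = -10
matching coefficients of g against c_0 f + c_1 Df + … from the top degree down determines the c_i
solution: c_0 = 2, c_1 = -1, c_2 = -1, c_3 = 2


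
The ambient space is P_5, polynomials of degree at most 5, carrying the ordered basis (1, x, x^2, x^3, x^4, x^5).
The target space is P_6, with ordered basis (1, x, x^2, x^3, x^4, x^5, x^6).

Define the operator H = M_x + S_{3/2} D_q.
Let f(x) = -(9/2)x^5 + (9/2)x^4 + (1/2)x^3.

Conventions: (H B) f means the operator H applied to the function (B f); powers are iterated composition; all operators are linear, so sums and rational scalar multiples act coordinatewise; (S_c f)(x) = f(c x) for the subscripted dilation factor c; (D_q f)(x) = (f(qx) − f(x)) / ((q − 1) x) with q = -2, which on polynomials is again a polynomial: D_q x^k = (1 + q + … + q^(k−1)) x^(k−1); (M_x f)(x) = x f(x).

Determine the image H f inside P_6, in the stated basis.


M_x f = -(9/2)x^6 + (9/2)x^5 + (1/2)x^4
D_q f = -(99/2)x^4 - (45/2)x^3 + (3/2)x^2
S_{3/2} D_q f = -(8019/32)x^4 - (1215/16)x^3 + (27/8)x^2
(M_x + S_{3/2} D_q) f = -(9/2)x^6 + (9/2)x^5 - (8003/32)x^4 - (1215/16)x^3 + (27/8)x^2

the result is g(x) = -(9/2)x^6 + (9/2)x^5 - (8003/32)x^4 - (1215/16)x^3 + (27/8)x^2


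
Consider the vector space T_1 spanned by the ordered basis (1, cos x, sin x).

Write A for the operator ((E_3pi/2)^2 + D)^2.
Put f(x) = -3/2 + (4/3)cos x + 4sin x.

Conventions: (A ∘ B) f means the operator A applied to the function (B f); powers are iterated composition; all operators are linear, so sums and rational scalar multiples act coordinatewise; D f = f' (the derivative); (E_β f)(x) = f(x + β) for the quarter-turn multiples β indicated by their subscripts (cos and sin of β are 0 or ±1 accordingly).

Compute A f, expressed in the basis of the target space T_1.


the result is g(x) = -3/2 - 8cos x + (8/3)sin x

E_3pi/2 f = -3/2 - 4cos x + (4/3)sin x
E_3pi/2 E_3pi/2 f = -3/2 - (4/3)cos x - 4sin x
D f = 4cos x - (4/3)sin x
((E_3pi/2)^2 + D) f = -3/2 + (8/3)cos x - (16/3)sin x
E_3pi/2 ((E_3pi/2)^2 + D) f = -3/2 + (16/3)cos x + (8/3)sin x
E_3pi/2 E_3pi/2 ((E_3pi/2)^2 + D) f = -3/2 - (8/3)cos x + (16/3)sin x
D ((E_3pi/2)^2 + D) f = -(16/3)cos x - (8/3)sin x
((E_3pi/2)^2 + D) ((E_3pi/2)^2 + D) f = -3/2 - 8cos x + (8/3)sin x


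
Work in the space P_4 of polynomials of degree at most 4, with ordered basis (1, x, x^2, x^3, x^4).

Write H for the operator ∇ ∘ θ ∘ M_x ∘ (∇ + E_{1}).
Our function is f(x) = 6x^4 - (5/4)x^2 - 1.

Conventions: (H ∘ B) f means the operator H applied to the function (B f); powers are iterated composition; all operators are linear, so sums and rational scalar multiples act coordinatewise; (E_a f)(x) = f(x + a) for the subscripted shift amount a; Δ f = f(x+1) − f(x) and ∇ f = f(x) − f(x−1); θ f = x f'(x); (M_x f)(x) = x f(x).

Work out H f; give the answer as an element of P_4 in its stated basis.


∇ f = 24x^3 - 36x^2 + (43/2)x - 19/4
E_{1} f = 6x^4 + 24x^3 + (139/4)x^2 + (43/2)x + 15/4
(∇ + E_{1}) f = 6x^4 + 48x^3 - (5/4)x^2 + 43x - 1
M_x (∇ + E_{1}) f = 6x^5 + 48x^4 - (5/4)x^3 + 43x^2 - x
θ M_x (∇ + E_{1}) f = 30x^5 + 192x^4 - (15/4)x^3 + 86x^2 - x
∇ θ M_x (∇ + E_{1}) f = 150x^4 + 468x^3 - (3453/4)x^2 + (3205/4)x - 1011/4

the result is g(x) = 150x^4 + 468x^3 - (3453/4)x^2 + (3205/4)x - 1011/4


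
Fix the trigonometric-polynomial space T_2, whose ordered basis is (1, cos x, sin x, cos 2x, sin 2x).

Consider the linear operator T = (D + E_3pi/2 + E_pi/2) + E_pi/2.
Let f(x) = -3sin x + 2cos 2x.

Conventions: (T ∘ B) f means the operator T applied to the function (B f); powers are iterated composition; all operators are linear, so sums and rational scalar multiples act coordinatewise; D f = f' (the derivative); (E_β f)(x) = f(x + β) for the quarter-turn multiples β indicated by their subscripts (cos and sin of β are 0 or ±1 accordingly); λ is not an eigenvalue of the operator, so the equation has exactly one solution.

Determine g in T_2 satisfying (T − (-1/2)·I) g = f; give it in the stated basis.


g(x) = (24/17)cos x - (6/17)sin x - (20/41)cos 2x + (16/41)sin 2x

write g with unknown coordinates in the stated basis and equate coefficients in (T − (-1/2)·I) g = f
solving from the highest basis element down gives g = (24/17)cos x - (6/17)sin x - (20/41)cos 2x + (16/41)sin 2x
check: T g = -(12/17)cos x - (48/17)sin x + (92/41)cos 2x - (8/41)sin 2x
so T g − (-1/2)·g = -3sin x + 2cos 2x = f ✓


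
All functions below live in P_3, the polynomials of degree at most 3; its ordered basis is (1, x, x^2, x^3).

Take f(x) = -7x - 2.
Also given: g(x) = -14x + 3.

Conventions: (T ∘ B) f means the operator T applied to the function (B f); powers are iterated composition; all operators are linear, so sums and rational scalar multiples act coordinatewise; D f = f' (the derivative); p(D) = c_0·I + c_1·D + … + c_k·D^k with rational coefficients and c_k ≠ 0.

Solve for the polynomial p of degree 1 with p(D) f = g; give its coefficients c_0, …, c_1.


c_0 = 2, c_1 = -1

D^0 f = -7x - 2
D^1 f = -7
matching coefficients of g against c_0 f + c_1 Df + … from the top degree down determines the c_i
solution: c_0 = 2, c_1 = -1


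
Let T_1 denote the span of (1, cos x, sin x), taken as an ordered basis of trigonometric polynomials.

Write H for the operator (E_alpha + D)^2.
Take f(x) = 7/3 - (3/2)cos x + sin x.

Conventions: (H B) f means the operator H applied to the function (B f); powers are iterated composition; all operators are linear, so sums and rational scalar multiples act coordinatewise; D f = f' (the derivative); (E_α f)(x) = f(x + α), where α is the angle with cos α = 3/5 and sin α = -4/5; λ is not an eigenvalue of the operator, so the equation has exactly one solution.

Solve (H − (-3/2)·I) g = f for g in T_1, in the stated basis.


write g with unknown coordinates in the stated basis and equate coefficients in (H − (-3/2)·I) g = f
solving from the highest basis element down gives g = 14/15 - (297/337)cos x + (146/337)sin x
check: H g = 14/15 - (60/337)cos x + (118/337)sin x
so H g − (-3/2)·g = 7/3 - (3/2)cos x + sin x = f ✓

the result is g(x) = 14/15 - (297/337)cos x + (146/337)sin x


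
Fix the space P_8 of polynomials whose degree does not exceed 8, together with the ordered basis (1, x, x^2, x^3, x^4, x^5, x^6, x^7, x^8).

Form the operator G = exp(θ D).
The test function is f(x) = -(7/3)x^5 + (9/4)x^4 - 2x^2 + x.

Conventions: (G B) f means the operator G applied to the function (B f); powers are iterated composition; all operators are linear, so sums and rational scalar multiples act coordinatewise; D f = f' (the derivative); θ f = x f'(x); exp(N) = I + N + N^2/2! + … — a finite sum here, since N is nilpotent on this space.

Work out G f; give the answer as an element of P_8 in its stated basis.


the image equals g(x) = -(7/3)x^5 - (533/12)x^4 - 253x^3 - 481x^2 - 229x

order-1 term: -(140/3)x^4 + 27x^3 - 4x
order-2 term: -280x^3 + 81x^2
order-3 term: -560x^2 + 54x
order-4 term: -280x
the series for exp(θ D) f terminates at order 4
exp(θ D) f = -(7/3)x^5 - (533/12)x^4 - 253x^3 - 481x^2 - 229x


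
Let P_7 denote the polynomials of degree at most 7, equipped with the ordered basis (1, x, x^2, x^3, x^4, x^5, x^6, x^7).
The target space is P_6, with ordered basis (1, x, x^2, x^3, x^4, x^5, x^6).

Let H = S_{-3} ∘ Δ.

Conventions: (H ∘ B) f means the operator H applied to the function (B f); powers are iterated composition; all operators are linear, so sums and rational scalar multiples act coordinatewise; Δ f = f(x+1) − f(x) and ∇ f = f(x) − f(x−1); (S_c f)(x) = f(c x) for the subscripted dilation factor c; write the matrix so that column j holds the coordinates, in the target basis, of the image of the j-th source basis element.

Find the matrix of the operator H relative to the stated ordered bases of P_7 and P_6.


the matrix is [[0, 1, 1, 1, 1, 1, 1, 1]; [0, 0, -6, -9, -12, -15, -18, -21]; [0, 0, 0, 27, 54, 90, 135, 189]; [0, 0, 0, 0, -108, -270, -540, -945]; [0, 0, 0, 0, 0, 405, 1215, 2835]; [0, 0, 0, 0, 0, 0, -1458, -5103]; [0, 0, 0, 0, 0, 0, 0, 5103]] (rows listed top to bottom)

image of 1: 0
image of x: 1
image of x^2: -6x + 1
image of x^3: 27x^2 - 9x + 1
image of x^4: -108x^3 + 54x^2 - 12x + 1
image of x^5: 405x^4 - 270x^3 + 90x^2 - 15x + 1
image of x^6: -1458x^5 + 1215x^4 - 540x^3 + 135x^2 - 18x + 1
image of x^7: 5103x^6 - 5103x^5 + 2835x^4 - 945x^3 + 189x^2 - 21x + 1
each image's coordinates form column j of the matrix


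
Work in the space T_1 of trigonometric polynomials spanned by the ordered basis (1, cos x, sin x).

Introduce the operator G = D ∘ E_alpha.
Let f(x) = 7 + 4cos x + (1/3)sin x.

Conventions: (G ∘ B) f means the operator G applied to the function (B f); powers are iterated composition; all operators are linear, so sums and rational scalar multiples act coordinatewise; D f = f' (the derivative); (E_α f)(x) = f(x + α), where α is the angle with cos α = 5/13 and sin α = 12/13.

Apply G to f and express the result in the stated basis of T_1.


E_alpha f = 7 + (24/13)cos x - (139/39)sin x
D E_alpha f = -(139/39)cos x - (24/13)sin x

g(x) = -(139/39)cos x - (24/13)sin x


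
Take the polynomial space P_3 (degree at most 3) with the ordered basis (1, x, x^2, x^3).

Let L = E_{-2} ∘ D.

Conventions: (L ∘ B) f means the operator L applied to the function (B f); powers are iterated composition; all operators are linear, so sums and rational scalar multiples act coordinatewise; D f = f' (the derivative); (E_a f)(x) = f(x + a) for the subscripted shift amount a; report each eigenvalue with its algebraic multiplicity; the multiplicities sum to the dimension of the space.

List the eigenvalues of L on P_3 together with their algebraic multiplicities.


λ = 0 (multiplicity 4)

image of 1: 0
image of x: 1
image of x^2: 2x - 4
image of x^3: 3x^2 - 12x + 12
the matrix is upper triangular; its diagonal is (0, 0, 0, 0)
for a triangular matrix the eigenvalues are the diagonal entries, with algebraic multiplicity their repetition count


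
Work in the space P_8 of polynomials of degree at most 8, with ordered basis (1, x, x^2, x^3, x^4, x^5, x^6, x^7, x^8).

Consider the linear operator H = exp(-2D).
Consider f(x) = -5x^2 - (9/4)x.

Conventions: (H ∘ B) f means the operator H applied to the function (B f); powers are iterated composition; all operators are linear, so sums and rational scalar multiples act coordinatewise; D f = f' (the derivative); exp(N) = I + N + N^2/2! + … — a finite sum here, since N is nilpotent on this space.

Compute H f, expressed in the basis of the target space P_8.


order-1 term: 20x + 9/2
order-2 term: -20
the series for exp(-2D) f terminates at order 2
exp(-2D) f = -5x^2 + (71/4)x - 31/2

the result is g(x) = -5x^2 + (71/4)x - 31/2


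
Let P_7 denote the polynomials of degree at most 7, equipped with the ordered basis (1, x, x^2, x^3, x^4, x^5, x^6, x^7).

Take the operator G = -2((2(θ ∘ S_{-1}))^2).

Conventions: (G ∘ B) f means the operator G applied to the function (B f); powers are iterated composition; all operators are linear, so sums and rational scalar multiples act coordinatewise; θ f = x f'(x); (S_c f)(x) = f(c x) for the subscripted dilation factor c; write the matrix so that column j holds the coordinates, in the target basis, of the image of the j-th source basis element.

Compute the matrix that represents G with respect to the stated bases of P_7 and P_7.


image of 1: 0
image of x: -8x
image of x^2: -32x^2
image of x^3: -72x^3
image of x^4: -128x^4
image of x^5: -200x^5
image of x^6: -288x^6
image of x^7: -392x^7
each image's coordinates form column j of the matrix

the matrix is [[0, 0, 0, 0, 0, 0, 0, 0]; [0, -8, 0, 0, 0, 0, 0, 0]; [0, 0, -32, 0, 0, 0, 0, 0]; [0, 0, 0, -72, 0, 0, 0, 0]; [0, 0, 0, 0, -128, 0, 0, 0]; [0, 0, 0, 0, 0, -200, 0, 0]; [0, 0, 0, 0, 0, 0, -288, 0]; [0, 0, 0, 0, 0, 0, 0, -392]] (rows listed top to bottom)


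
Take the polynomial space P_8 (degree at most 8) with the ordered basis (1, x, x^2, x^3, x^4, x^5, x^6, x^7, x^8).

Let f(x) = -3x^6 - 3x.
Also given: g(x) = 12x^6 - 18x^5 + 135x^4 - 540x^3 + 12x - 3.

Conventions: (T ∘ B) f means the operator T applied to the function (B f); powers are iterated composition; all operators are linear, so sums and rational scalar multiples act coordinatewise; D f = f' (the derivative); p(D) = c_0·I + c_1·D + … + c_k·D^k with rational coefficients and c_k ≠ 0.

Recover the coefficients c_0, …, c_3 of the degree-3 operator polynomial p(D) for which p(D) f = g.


D^0 f = -3x^6 - 3x
D^1 f = -18x^5 - 3
D^2 f = -90x^4
D^3 f = -360x^3
matching coefficients of g against c_0 f + c_1 Df + … from the top degree down determines the c_i
solution: c_0 = -4, c_1 = 1, c_2 = -3/2, c_3 = 3/2

c_0 = -4, c_1 = 1, c_2 = -3/2, c_3 = 3/2


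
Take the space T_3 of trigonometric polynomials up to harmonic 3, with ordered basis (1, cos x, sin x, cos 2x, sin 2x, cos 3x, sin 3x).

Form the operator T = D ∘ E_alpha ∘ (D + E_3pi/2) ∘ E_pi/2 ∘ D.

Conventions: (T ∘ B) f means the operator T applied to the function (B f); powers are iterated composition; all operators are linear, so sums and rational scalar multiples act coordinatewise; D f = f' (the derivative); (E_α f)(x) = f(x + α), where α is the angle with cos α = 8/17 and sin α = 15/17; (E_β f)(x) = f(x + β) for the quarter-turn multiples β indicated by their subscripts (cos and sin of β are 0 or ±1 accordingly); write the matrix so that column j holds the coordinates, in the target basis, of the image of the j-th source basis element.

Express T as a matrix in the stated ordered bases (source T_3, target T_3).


the matrix is [[0, 0, 0, 0, 0, 0, 0]; [0, 0, 0, 0, 0, 0, 0]; [0, 0, 0, 0, 0, 0, 0]; [0, 0, 0, -1276/289, -2248/289, 0, 0]; [0, 0, 0, 2248/289, -1276/289, 0, 0]; [0, 0, 0, 0, 0, 175968/4913, 17820/4913]; [0, 0, 0, 0, 0, -17820/4913, 175968/4913]] (rows listed top to bottom)

image of 1: 0
image of cos x: 0
image of sin x: 0
image of cos 2x: -(1276/289)cos 2x + (2248/289)sin 2x
image of sin 2x: -(2248/289)cos 2x - (1276/289)sin 2x
image of cos 3x: (175968/4913)cos 3x - (17820/4913)sin 3x
image of sin 3x: (17820/4913)cos 3x + (175968/4913)sin 3x
each image's coordinates form column j of the matrix


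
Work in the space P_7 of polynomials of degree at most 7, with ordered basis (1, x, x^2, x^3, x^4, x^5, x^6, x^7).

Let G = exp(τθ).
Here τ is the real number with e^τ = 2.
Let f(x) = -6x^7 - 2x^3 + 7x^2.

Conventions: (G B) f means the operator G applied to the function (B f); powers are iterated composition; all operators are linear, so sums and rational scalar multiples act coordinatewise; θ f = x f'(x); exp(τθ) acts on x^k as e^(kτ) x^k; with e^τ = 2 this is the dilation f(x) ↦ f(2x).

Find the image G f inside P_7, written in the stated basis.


the image equals g(x) = -768x^7 - 16x^3 + 28x^2

exp(τθ) x^k = e^(kτ) x^k; with e^τ = 2 this sends x^k to 2^k x^k
x^2 ↦ 4 x^2
x^3 ↦ 8 x^3
x^7 ↦ 128 x^7
applying this coordinatewise to f: exp(τθ) f = -768x^7 - 16x^3 + 28x^2


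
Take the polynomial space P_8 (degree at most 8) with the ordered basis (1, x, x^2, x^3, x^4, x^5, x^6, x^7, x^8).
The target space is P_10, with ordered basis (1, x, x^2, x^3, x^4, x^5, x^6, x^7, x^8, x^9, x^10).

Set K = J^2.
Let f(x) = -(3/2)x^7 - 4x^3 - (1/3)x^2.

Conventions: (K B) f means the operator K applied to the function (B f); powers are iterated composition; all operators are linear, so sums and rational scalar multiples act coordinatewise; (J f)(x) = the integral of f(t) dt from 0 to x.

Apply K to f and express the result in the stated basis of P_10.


J f = -(3/16)x^8 - x^4 - (1/9)x^3
J J f = -(1/48)x^9 - (1/5)x^5 - (1/36)x^4

the image equals g(x) = -(1/48)x^9 - (1/5)x^5 - (1/36)x^4


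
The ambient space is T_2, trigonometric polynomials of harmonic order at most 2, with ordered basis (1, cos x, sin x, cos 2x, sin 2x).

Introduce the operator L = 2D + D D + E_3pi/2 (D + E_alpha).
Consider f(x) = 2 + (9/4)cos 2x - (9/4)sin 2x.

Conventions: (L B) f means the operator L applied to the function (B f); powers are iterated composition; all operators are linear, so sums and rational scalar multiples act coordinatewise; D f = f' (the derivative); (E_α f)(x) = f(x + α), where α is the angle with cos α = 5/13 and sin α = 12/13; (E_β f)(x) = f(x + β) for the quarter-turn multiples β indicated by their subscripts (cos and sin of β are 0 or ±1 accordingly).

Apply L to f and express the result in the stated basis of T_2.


D f = -(9/2)cos 2x - (9/2)sin 2x
(2D) f = -9cos 2x - 9sin 2x
D f = -(9/2)cos 2x - (9/2)sin 2x
D D f = -9cos 2x + 9sin 2x
D f = -(9/2)cos 2x - (9/2)sin 2x
E_alpha f = 2 - (2151/676)cos 2x - (9/676)sin 2x
(D + E_alpha) f = 2 - (5193/676)cos 2x - (3051/676)sin 2x
E_3pi/2 (D + E_alpha) f = 2 + (5193/676)cos 2x + (3051/676)sin 2x
(2D + D D + E_3pi/2 (D + E_alpha)) f = 2 - (6975/676)cos 2x + (3051/676)sin 2x

g(x) = 2 - (6975/676)cos 2x + (3051/676)sin 2x


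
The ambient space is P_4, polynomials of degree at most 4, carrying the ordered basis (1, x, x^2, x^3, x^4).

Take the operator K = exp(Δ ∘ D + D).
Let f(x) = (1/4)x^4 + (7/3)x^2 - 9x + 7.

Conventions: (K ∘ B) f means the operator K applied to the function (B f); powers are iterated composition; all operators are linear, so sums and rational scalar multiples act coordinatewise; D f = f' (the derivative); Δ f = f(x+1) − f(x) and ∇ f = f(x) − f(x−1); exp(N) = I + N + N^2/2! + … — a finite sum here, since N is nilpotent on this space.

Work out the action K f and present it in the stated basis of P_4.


order-1 term: x^3 + 3x^2 + (23/3)x - 10/3
order-2 term: (3/2)x^2 + 6x + 25/3
order-3 term: x + 3
order-4 term: 1/4
the series for exp(Δ ∘ D + D) f terminates at order 4
exp(Δ ∘ D + D) f = (1/4)x^4 + x^3 + (41/6)x^2 + (17/3)x + 61/4

g(x) = (1/4)x^4 + x^3 + (41/6)x^2 + (17/3)x + 61/4


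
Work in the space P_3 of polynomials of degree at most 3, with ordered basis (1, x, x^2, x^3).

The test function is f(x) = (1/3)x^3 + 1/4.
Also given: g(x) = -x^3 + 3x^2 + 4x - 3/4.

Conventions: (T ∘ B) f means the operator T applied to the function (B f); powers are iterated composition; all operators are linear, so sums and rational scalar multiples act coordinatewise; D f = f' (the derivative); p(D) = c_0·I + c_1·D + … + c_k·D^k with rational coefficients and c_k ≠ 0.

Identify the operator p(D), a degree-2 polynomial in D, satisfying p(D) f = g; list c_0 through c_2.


D^0 f = (1/3)x^3 + 1/4
D^1 f = x^2
D^2 f = 2x
matching coefficients of g against c_0 f + c_1 Df + … from the top degree down determines the c_i
solution: c_0 = -3, c_1 = 3, c_2 = 2

c_0 = -3, c_1 = 3, c_2 = 2


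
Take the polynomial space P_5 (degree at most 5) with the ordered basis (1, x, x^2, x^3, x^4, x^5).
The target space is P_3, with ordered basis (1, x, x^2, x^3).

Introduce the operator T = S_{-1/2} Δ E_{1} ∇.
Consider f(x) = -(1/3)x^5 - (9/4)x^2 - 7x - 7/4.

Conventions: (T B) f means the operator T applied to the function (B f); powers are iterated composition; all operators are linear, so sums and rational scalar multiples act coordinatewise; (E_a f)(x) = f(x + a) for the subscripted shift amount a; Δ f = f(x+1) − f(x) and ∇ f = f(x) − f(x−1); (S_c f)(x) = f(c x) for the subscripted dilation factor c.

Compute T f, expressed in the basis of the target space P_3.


the result is g(x) = (5/6)x^3 - 5x^2 + (35/3)x - 29/2

∇ f = -(5/3)x^4 + (10/3)x^3 - (10/3)x^2 - (17/6)x - 61/12
E_{1} ∇ f = -(5/3)x^4 - (10/3)x^3 - (10/3)x^2 - (37/6)x - 115/12
Δ E_{1} ∇ f = -(20/3)x^3 - 20x^2 - (70/3)x - 29/2
S_{-1/2} Δ E_{1} ∇ f = (5/6)x^3 - 5x^2 + (35/3)x - 29/2


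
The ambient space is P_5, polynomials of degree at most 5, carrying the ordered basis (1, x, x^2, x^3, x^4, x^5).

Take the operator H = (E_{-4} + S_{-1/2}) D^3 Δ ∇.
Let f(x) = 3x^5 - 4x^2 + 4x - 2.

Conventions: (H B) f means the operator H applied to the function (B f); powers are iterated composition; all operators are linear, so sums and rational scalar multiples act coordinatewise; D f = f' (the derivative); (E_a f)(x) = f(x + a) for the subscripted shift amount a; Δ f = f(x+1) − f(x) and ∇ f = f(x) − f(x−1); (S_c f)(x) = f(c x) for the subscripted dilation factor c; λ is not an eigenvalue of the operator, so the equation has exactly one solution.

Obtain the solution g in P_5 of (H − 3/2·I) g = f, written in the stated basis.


the image equals g(x) = -2x^5 + (8/3)x^2 - (8/3)x - 956/3

write g with unknown coordinates in the stated basis and equate coefficients in (H − 3/2·I) g = f
solving from the highest basis element down gives g = -2x^5 + (8/3)x^2 - (8/3)x - 956/3
check: H g = -480
so H g − 3/2·g = 3x^5 - 4x^2 + 4x - 2 = f ✓


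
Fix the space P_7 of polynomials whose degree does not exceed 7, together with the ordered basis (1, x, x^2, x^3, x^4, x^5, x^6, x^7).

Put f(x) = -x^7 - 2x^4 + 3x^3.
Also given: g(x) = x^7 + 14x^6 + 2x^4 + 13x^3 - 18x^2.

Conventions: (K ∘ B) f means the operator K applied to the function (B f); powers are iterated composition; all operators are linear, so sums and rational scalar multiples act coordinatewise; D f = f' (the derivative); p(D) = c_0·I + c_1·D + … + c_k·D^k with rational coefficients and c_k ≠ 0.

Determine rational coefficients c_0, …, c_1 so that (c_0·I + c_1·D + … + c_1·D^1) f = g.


D^0 f = -x^7 - 2x^4 + 3x^3
D^1 f = -7x^6 - 8x^3 + 9x^2
matching coefficients of g against c_0 f + c_1 Df + … from the top degree down determines the c_i
solution: c_0 = -1, c_1 = -2

c_0 = -1, c_1 = -2


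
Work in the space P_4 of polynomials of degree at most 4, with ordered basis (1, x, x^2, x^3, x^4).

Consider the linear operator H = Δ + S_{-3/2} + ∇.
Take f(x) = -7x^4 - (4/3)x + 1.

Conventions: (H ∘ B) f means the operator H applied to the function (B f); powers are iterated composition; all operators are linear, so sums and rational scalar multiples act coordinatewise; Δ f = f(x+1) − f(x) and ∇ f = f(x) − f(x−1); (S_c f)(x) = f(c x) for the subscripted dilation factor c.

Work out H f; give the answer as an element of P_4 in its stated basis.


Δ f = -28x^3 - 42x^2 - 28x - 25/3
S_{-3/2} f = -(567/16)x^4 + 2x + 1
∇ f = -28x^3 + 42x^2 - 28x + 17/3
(Δ + S_{-3/2} + ∇) f = -(567/16)x^4 - 56x^3 - 54x - 5/3

the result is g(x) = -(567/16)x^4 - 56x^3 - 54x - 5/3


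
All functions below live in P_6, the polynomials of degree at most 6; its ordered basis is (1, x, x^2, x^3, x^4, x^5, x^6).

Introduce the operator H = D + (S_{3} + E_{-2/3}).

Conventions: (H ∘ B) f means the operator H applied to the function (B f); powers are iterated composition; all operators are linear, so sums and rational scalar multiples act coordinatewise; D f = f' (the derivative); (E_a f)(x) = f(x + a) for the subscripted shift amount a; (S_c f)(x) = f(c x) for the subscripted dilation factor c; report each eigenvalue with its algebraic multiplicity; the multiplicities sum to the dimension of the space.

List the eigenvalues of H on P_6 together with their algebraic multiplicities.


λ = 2 (multiplicity 1), λ = 4 (multiplicity 1), λ = 10 (multiplicity 1), λ = 28 (multiplicity 1), λ = 82 (multiplicity 1), λ = 244 (multiplicity 1), λ = 730 (multiplicity 1)

image of 1: 2
image of x: 4x + 1/3
image of x^2: 10x^2 + (2/3)x + 4/9
image of x^3: 28x^3 + x^2 + (4/3)x - 8/27
image of x^4: 82x^4 + (4/3)x^3 + (8/3)x^2 - (32/27)x + 16/81
image of x^5: 244x^5 + (5/3)x^4 + (40/9)x^3 - (80/27)x^2 + (80/81)x - 32/243
image of x^6: 730x^6 + 2x^5 + (20/3)x^4 - (160/27)x^3 + (80/27)x^2 - (64/81)x + 64/729
the matrix is upper triangular; its diagonal is (2, 4, 10, 28, 82, 244, 730)
for a triangular matrix the eigenvalues are the diagonal entries, with algebraic multiplicity their repetition count


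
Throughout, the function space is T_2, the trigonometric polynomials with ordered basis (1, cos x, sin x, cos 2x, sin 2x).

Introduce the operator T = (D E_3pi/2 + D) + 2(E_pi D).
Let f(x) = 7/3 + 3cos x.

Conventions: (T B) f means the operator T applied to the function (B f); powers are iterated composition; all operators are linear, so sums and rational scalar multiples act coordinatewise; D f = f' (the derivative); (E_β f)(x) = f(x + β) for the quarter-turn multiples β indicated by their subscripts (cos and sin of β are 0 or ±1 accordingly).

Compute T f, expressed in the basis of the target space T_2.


g(x) = 3cos x + 3sin x

E_3pi/2 f = 7/3 + 3sin x
D E_3pi/2 f = 3cos x
D f = -3sin x
(D E_3pi/2 + D) f = 3cos x - 3sin x
D f = -3sin x
E_pi D f = 3sin x
(2(E_pi D)) f = 6sin x
((D E_3pi/2 + D) + 2(E_pi D)) f = 3cos x + 3sin x


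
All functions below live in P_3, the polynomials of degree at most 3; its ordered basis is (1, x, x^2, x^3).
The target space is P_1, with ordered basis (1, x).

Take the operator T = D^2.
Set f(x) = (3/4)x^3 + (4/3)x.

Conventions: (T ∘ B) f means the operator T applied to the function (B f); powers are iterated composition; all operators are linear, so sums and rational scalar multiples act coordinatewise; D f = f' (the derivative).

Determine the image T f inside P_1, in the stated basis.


D f = (9/4)x^2 + 4/3
D D f = (9/2)x

the image equals g(x) = (9/2)x


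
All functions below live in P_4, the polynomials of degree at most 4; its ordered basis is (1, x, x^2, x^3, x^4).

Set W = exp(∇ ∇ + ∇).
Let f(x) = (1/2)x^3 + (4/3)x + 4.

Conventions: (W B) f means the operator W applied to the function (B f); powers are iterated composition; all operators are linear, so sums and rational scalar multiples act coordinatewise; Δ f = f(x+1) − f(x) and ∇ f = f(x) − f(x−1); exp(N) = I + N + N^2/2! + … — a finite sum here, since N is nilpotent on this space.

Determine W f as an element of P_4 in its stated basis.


order-1 term: (3/2)x^2 + (3/2)x - 7/6
order-2 term: (3/2)x + 3/2
order-3 term: 1/2
the series for exp(∇ ∇ + ∇) f terminates at order 3
exp(∇ ∇ + ∇) f = (1/2)x^3 + (3/2)x^2 + (13/3)x + 29/6

the result is g(x) = (1/2)x^3 + (3/2)x^2 + (13/3)x + 29/6


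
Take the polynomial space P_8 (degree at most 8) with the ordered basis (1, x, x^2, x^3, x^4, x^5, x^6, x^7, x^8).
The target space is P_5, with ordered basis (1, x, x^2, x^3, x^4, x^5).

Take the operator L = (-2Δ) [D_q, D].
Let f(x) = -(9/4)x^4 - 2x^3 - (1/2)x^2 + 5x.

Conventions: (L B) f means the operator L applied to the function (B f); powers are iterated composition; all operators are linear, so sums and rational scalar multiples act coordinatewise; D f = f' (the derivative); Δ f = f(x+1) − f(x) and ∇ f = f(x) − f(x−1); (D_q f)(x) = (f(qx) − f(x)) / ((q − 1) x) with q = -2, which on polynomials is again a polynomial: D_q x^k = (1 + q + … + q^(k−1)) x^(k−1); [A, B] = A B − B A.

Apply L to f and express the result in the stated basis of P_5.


D f = -9x^3 - 6x^2 - x + 5
D_q D f = -27x^2 + 6x - 1
D_q f = (45/4)x^3 - 6x^2 + (1/2)x + 5
D D_q f = (135/4)x^2 - 12x + 1/2
[D_q, D] f = -(243/4)x^2 + 18x - 3/2
Δ [D_q, D] f = -(243/2)x - 171/4
(-2Δ) [D_q, D] f = 243x + 171/2

the image equals g(x) = 243x + 171/2


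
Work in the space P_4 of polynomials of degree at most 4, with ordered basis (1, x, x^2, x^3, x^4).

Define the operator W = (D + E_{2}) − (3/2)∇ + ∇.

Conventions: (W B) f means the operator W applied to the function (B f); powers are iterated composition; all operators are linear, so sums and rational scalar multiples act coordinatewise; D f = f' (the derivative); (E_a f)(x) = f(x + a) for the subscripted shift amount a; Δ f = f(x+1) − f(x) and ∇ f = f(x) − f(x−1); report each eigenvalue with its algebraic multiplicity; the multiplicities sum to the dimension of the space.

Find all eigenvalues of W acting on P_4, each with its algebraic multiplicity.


image of 1: 1
image of x: x + 5/2
image of x^2: x^2 + 5x + 9/2
image of x^3: x^3 + (15/2)x^2 + (27/2)x + 15/2
image of x^4: x^4 + 10x^3 + 27x^2 + 30x + 33/2
the matrix is upper triangular; its diagonal is (1, 1, 1, 1, 1)
for a triangular matrix the eigenvalues are the diagonal entries, with algebraic multiplicity their repetition count

λ = 1 (multiplicity 5)


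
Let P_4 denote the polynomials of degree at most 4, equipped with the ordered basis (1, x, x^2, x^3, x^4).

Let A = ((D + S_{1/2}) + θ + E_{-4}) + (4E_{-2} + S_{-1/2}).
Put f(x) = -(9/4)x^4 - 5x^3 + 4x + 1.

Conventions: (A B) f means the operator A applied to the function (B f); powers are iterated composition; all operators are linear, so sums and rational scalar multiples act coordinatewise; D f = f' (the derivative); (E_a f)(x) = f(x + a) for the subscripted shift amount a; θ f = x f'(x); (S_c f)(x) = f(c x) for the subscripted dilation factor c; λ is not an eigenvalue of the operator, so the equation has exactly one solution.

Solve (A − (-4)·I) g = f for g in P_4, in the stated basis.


the image equals g(x) = -(6/35)x^4 - (439/420)x^3 - (221/1610)x^2 + (28573/8050)x - 8447/88550

write g with unknown coordinates in the stated basis and equate coefficients in (A − (-4)·I) g = f
solving from the highest basis element down gives g = -(6/35)x^4 - (439/420)x^3 - (221/1610)x^2 + (28573/8050)x - 8447/88550
check: A g = -(219/140)x^4 - (86/105)x^3 + (442/805)x^2 - (41046/4025)x + 61169/44275
so A g − (-4)·g = -(9/4)x^4 - 5x^3 + 4x + 1 = f ✓


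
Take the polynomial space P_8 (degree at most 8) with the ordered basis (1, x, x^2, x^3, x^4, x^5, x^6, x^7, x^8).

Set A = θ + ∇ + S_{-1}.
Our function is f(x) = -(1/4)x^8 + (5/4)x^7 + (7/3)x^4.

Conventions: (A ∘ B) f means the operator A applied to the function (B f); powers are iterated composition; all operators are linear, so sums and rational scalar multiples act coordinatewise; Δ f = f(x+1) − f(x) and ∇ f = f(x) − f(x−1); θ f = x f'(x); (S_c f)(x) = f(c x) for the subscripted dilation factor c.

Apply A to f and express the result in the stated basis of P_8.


the result is g(x) = -(9/4)x^8 + (11/2)x^7 + (63/4)x^6 - (161/4)x^5 + (875/12)x^4 - (581/12)x^3 + (77/4)x^2 - (17/12)x - 5/6

θ f = -2x^8 + (35/4)x^7 + (28/3)x^4
∇ f = -2x^7 + (63/4)x^6 - (161/4)x^5 + (245/4)x^4 - (581/12)x^3 + (77/4)x^2 - (17/12)x - 5/6
S_{-1} f = -(1/4)x^8 - (5/4)x^7 + (7/3)x^4
(θ + ∇ + S_{-1}) f = -(9/4)x^8 + (11/2)x^7 + (63/4)x^6 - (161/4)x^5 + (875/12)x^4 - (581/12)x^3 + (77/4)x^2 - (17/12)x - 5/6


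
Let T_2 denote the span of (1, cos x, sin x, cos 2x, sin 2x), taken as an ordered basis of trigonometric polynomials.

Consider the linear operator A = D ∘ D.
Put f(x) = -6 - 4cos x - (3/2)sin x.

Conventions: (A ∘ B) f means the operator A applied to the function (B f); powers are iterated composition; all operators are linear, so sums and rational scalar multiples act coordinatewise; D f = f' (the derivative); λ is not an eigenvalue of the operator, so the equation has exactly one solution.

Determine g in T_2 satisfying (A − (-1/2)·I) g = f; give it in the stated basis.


write g with unknown coordinates in the stated basis and equate coefficients in (A − (-1/2)·I) g = f
solving from the highest basis element down gives g = -12 + 8cos x + 3sin x
check: A g = -8cos x - 3sin x
so A g − (-1/2)·g = -6 - 4cos x - (3/2)sin x = f ✓

g(x) = -12 + 8cos x + 3sin x


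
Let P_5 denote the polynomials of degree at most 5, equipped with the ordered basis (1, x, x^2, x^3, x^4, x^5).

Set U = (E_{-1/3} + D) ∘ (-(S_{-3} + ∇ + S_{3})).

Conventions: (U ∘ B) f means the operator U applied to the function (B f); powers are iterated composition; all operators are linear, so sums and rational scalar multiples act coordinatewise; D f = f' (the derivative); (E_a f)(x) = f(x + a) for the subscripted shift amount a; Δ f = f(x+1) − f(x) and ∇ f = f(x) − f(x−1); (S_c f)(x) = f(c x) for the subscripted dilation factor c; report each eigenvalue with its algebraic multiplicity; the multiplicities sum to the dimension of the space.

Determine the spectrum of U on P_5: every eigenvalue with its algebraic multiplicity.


λ = -162 (multiplicity 1), λ = -18 (multiplicity 1), λ = -2 (multiplicity 1), λ = 0 (multiplicity 3)

image of 1: -2
image of x: -1
image of x^2: -18x^2 - 26x - 7/3
image of x^3: -3x^2 - x + 2/3
image of x^4: -162x^4 - 436x^3 - 110x^2 + (80/3)x - 77/27
image of x^5: -5x^4 - (10/3)x^3 + (20/3)x^2 - (115/27)x + 64/81
the matrix is upper triangular; its diagonal is (-2, 0, -18, 0, -162, 0)
for a triangular matrix the eigenvalues are the diagonal entries, with algebraic multiplicity their repetition count


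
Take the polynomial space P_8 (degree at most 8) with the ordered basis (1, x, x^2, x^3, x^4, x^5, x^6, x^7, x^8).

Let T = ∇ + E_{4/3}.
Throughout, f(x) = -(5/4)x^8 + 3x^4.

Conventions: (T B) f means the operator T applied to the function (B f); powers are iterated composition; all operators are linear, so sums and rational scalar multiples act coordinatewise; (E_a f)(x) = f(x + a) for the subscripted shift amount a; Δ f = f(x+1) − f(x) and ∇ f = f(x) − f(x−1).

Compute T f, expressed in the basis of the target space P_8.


∇ f = -10x^7 + 35x^6 - 70x^5 + (175/2)x^4 - 58x^3 + 17x^2 + 2x - 7/4
E_{4/3} f = -(5/4)x^8 - (40/3)x^7 - (560/9)x^6 - (4480/27)x^5 - (22157/81)x^4 - (67792/243)x^3 - (120032/729)x^2 - (101632/2187)x - 19712/6561
(∇ + E_{4/3}) f = -(5/4)x^8 - (70/3)x^7 - (245/9)x^6 - (6370/27)x^5 - (30139/162)x^4 - (81886/243)x^3 - (107639/729)x^2 - (97258/2187)x - 124775/26244

the result is g(x) = -(5/4)x^8 - (70/3)x^7 - (245/9)x^6 - (6370/27)x^5 - (30139/162)x^4 - (81886/243)x^3 - (107639/729)x^2 - (97258/2187)x - 124775/26244


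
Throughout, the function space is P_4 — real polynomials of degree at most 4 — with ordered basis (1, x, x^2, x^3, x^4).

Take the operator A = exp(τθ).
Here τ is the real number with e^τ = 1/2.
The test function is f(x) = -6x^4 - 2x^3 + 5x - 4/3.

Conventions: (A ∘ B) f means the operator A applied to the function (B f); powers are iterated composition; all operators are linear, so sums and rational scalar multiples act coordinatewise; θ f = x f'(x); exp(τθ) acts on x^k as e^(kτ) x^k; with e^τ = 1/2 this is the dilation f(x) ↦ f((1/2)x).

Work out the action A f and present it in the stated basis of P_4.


exp(τθ) x^k = e^(kτ) x^k; with e^τ = 1/2 this sends x^k to (1/2)^k x^k
x ↦ 1/2 x
x^3 ↦ 1/8 x^3
x^4 ↦ 1/16 x^4
applying this coordinatewise to f: exp(τθ) f = -(3/8)x^4 - (1/4)x^3 + (5/2)x - 4/3

the image equals g(x) = -(3/8)x^4 - (1/4)x^3 + (5/2)x - 4/3
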